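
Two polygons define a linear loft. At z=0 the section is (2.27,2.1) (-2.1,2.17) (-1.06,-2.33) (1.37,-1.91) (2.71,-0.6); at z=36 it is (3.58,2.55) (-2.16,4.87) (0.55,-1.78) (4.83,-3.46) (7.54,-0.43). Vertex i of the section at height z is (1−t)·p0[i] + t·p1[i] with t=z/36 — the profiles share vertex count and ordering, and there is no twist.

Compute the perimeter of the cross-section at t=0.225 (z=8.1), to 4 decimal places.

Cross-section at t=0.225: each vertex is (1-t)·p0[i] + t·p1[i].
  v1: (1-0.225)·(2.27,2.1) + 0.225·(3.58,2.55) = (2.5648,2.2012)
  v2: (1-0.225)·(-2.1,2.17) + 0.225·(-2.16,4.87) = (-2.1135,2.7775)
  v3: (1-0.225)·(-1.06,-2.33) + 0.225·(0.55,-1.78) = (-0.6978,-2.2063)
  v4: (1-0.225)·(1.37,-1.91) + 0.225·(4.83,-3.46) = (2.1485,-2.2588)
  v5: (1-0.225)·(2.71,-0.6) + 0.225·(7.54,-0.43) = (3.7968,-0.5617)
Perimeter = Σ |v_{i+1} − v_i|:
  edge 1→2: √(-4.6783² + 0.5762²) = 4.7136 (running 4.7136)
  edge 2→3: √(1.4158² + -4.9838²) = 5.1809 (running 9.8945)
  edge 3→4: √(2.8463² + -0.0525²) = 2.8467 (running 12.7413)
  edge 4→5: √(1.6482² + 1.6970²) = 2.3657 (running 15.1070)
  edge 5→1: √(-1.2320² + 2.7630²) = 3.0252 (running 18.1322)
Perimeter = 18.1322

Perimeter at t=0.225: 18.1322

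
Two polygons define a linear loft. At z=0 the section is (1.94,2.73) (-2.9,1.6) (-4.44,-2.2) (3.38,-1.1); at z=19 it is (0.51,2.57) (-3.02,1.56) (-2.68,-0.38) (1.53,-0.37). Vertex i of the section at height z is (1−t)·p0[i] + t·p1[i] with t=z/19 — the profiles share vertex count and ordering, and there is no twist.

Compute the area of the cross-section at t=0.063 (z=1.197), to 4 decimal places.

Area at t=0.063: 23.0185

Cross-section at t=0.063: each vertex is (1-t)·p0[i] + t·p1[i].
  v1: (1-0.063)·(1.94,2.73) + 0.063·(0.51,2.57) = (1.8499,2.7199)
  v2: (1-0.063)·(-2.9,1.6) + 0.063·(-3.02,1.56) = (-2.9076,1.5975)
  v3: (1-0.063)·(-4.44,-2.2) + 0.063·(-2.68,-0.38) = (-4.3291,-2.0853)
  v4: (1-0.063)·(3.38,-1.1) + 0.063·(1.53,-0.37) = (3.2635,-1.0540)
Shoelace sum Σ(x_i·y_{i+1} − x_{i+1}·y_i):
  i=1: 1.8499·1.5975 − -2.9076·2.7199 = +10.8635 (running +10.8635)
  i=2: -2.9076·-2.0853 − -4.3291·1.5975 = +12.9789 (running +23.8425)
  i=3: -4.3291·-1.0540 − 3.2635·-2.0853 = +11.3683 (running +35.2108)
  i=4: 3.2635·2.7199 − 1.8499·-1.0540 = +10.8261 (running +46.0369)
Area = |Σ|/2 = |46.0369|/2 = 23.0185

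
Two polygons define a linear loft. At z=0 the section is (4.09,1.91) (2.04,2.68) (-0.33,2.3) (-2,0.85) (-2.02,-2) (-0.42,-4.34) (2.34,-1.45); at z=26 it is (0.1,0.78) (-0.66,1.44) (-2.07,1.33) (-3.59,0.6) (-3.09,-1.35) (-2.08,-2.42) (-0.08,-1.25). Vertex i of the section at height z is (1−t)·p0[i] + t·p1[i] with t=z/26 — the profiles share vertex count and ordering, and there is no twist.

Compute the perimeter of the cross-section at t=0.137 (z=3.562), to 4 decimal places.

Cross-section at t=0.137: each vertex is (1-t)·p0[i] + t·p1[i].
  v1: (1-0.137)·(4.09,1.91) + 0.137·(0.1,0.78) = (3.5434,1.7552)
  v2: (1-0.137)·(2.04,2.68) + 0.137·(-0.66,1.44) = (1.6701,2.5101)
  v3: (1-0.137)·(-0.33,2.3) + 0.137·(-2.07,1.33) = (-0.5684,2.1671)
  v4: (1-0.137)·(-2,0.85) + 0.137·(-3.59,0.6) = (-2.2178,0.8157)
  v5: (1-0.137)·(-2.02,-2) + 0.137·(-3.09,-1.35) = (-2.1666,-1.9109)
  v6: (1-0.137)·(-0.42,-4.34) + 0.137·(-2.08,-2.42) = (-0.6474,-4.0770)
  v7: (1-0.137)·(2.34,-1.45) + 0.137·(-0.08,-1.25) = (2.0085,-1.4226)
Perimeter = Σ |v_{i+1} − v_i|:
  edge 1→2: √(-1.8733² + 0.7549²) = 2.0197 (running 2.0197)
  edge 2→3: √(-2.2385² + -0.3430²) = 2.2646 (running 4.2843)
  edge 3→4: √(-1.6495² + -1.3514²) = 2.1323 (running 6.4166)
  edge 4→5: √(0.0512² + -2.7267²) = 2.7272 (running 9.1438)
  edge 5→6: √(1.5192² + -2.1660²) = 2.6457 (running 11.7894)
  edge 6→7: √(2.6559² + 2.6544²) = 3.7549 (running 15.5444)
  edge 7→1: √(1.5349² + 3.1778²) = 3.5291 (running 19.0734)
Perimeter = 19.0734

Perimeter at t=0.137: 19.0734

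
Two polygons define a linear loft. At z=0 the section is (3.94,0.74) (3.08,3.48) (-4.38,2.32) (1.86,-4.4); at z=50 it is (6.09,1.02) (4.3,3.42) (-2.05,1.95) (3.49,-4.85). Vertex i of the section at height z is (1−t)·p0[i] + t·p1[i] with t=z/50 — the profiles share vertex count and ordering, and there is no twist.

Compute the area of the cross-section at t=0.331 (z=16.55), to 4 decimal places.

Area at t=0.331: 33.8192

Cross-section at t=0.331: each vertex is (1-t)·p0[i] + t·p1[i].
  v1: (1-0.331)·(3.94,0.74) + 0.331·(6.09,1.02) = (4.6517,0.8327)
  v2: (1-0.331)·(3.08,3.48) + 0.331·(4.3,3.42) = (3.4838,3.4601)
  v3: (1-0.331)·(-4.38,2.32) + 0.331·(-2.05,1.95) = (-3.6088,2.1975)
  v4: (1-0.331)·(1.86,-4.4) + 0.331·(3.49,-4.85) = (2.3995,-4.5490)
Shoelace sum Σ(x_i·y_{i+1} − x_{i+1}·y_i):
  i=1: 4.6517·3.4601 − 3.4838·0.8327 = +13.1945 (running +13.1945)
  i=2: 3.4838·2.1975 − -3.6088·3.4601 = +20.1426 (running +33.3371)
  i=3: -3.6088·-4.5490 − 2.3995·2.1975 = +11.1431 (running +44.4802)
  i=4: 2.3995·0.8327 − 4.6517·-4.5490 = +23.1582 (running +67.6383)
Area = |Σ|/2 = |67.6383|/2 = 33.8192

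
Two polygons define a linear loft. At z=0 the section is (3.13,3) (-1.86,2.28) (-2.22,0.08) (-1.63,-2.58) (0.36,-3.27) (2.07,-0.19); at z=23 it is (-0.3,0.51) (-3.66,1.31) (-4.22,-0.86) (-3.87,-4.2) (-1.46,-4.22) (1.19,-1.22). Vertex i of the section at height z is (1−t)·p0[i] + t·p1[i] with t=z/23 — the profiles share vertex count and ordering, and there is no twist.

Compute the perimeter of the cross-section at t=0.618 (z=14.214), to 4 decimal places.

Cross-section at t=0.618: each vertex is (1-t)·p0[i] + t·p1[i].
  v1: (1-0.618)·(3.13,3) + 0.618·(-0.3,0.51) = (1.0103,1.4612)
  v2: (1-0.618)·(-1.86,2.28) + 0.618·(-3.66,1.31) = (-2.9724,1.6805)
  v3: (1-0.618)·(-2.22,0.08) + 0.618·(-4.22,-0.86) = (-3.4560,-0.5009)
  v4: (1-0.618)·(-1.63,-2.58) + 0.618·(-3.87,-4.2) = (-3.0143,-3.5812)
  v5: (1-0.618)·(0.36,-3.27) + 0.618·(-1.46,-4.22) = (-0.7648,-3.8571)
  v6: (1-0.618)·(2.07,-0.19) + 0.618·(1.19,-1.22) = (1.5262,-0.8265)
Perimeter = Σ |v_{i+1} − v_i|:
  edge 1→2: √(-3.9827² + 0.2194²) = 3.9887 (running 3.9887)
  edge 2→3: √(-0.4836² + -2.1815²) = 2.2344 (running 6.2231)
  edge 3→4: √(0.4417² + -3.0802²) = 3.1117 (running 9.3349)
  edge 4→5: √(2.2496² + -0.2759²) = 2.2664 (running 11.6013)
  edge 5→6: √(2.2909² + 3.0306²) = 3.7990 (running 15.4003)
  edge 6→1: √(-0.5159² + 2.2877²) = 2.3452 (running 17.7455)
Perimeter = 17.7455

Perimeter at t=0.618: 17.7455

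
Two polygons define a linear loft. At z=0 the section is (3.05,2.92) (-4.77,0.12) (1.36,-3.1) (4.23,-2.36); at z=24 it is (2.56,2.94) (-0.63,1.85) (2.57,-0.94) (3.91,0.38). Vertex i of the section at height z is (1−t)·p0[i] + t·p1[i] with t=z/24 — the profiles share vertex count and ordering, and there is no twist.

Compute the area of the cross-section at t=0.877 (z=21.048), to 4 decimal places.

Cross-section at t=0.877: each vertex is (1-t)·p0[i] + t·p1[i].
  v1: (1-0.877)·(3.05,2.92) + 0.877·(2.56,2.94) = (2.6203,2.9375)
  v2: (1-0.877)·(-4.77,0.12) + 0.877·(-0.63,1.85) = (-1.1392,1.6372)
  v3: (1-0.877)·(1.36,-3.1) + 0.877·(2.57,-0.94) = (2.4212,-1.2057)
  v4: (1-0.877)·(4.23,-2.36) + 0.877·(3.91,0.38) = (3.9494,0.0430)
Shoelace sum Σ(x_i·y_{i+1} − x_{i+1}·y_i):
  i=1: 2.6203·1.6372 − -1.1392·2.9375 = +7.6364 (running +7.6364)
  i=2: -1.1392·-1.2057 − 2.4212·1.6372 = -2.5904 (running +5.0460)
  i=3: 2.4212·0.0430 − 3.9494·-1.2057 = +4.8657 (running +9.9117)
  i=4: 3.9494·2.9375 − 2.6203·0.0430 = +11.4888 (running +21.4005)
Area = |Σ|/2 = |21.4005|/2 = 10.7003

Area at t=0.877: 10.7003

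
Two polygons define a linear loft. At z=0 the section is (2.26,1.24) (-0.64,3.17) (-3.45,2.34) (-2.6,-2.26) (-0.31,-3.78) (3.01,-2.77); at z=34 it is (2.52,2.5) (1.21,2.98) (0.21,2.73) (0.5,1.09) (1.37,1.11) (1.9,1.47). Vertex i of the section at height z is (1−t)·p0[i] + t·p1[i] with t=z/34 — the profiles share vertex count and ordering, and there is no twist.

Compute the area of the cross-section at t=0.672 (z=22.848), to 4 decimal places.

Area at t=0.672: 9.0310

Cross-section at t=0.672: each vertex is (1-t)·p0[i] + t·p1[i].
  v1: (1-0.672)·(2.26,1.24) + 0.672·(2.52,2.5) = (2.4347,2.0867)
  v2: (1-0.672)·(-0.64,3.17) + 0.672·(1.21,2.98) = (0.6032,3.0423)
  v3: (1-0.672)·(-3.45,2.34) + 0.672·(0.21,2.73) = (-0.9905,2.6021)
  v4: (1-0.672)·(-2.6,-2.26) + 0.672·(0.5,1.09) = (-0.5168,-0.0088)
  v5: (1-0.672)·(-0.31,-3.78) + 0.672·(1.37,1.11) = (0.8190,-0.4939)
  v6: (1-0.672)·(3.01,-2.77) + 0.672·(1.9,1.47) = (2.2641,0.0793)
Shoelace sum Σ(x_i·y_{i+1} − x_{i+1}·y_i):
  i=1: 2.4347·3.0423 − 0.6032·2.0867 = +6.1485 (running +6.1485)
  i=2: 0.6032·2.6021 − -0.9905·3.0423 = +4.5829 (running +10.7314)
  i=3: -0.9905·-0.0088 − -0.5168·2.6021 = +1.3535 (running +12.0849)
  i=4: -0.5168·-0.4939 − 0.8190·-0.0088 = +0.2625 (running +12.3474)
  i=5: 0.8190·0.0793 − 2.2641·-0.4939 = +1.1832 (running +13.5306)
  i=6: 2.2641·2.0867 − 2.4347·0.0793 = +4.5315 (running +18.0620)
Area = |Σ|/2 = |18.0620|/2 = 9.0310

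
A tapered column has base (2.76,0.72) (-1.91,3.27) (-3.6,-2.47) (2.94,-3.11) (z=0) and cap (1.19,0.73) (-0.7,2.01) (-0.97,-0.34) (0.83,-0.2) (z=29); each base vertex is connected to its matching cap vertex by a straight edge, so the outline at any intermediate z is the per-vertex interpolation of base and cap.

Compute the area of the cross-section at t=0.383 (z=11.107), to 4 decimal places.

Area at t=0.383: 15.6175

Cross-section at t=0.383: each vertex is (1-t)·p0[i] + t·p1[i].
  v1: (1-0.383)·(2.76,0.72) + 0.383·(1.19,0.73) = (2.1587,0.7238)
  v2: (1-0.383)·(-1.91,3.27) + 0.383·(-0.7,2.01) = (-1.4466,2.7874)
  v3: (1-0.383)·(-3.6,-2.47) + 0.383·(-0.97,-0.34) = (-2.5927,-1.6542)
  v4: (1-0.383)·(2.94,-3.11) + 0.383·(0.83,-0.2) = (2.1319,-1.9955)
Shoelace sum Σ(x_i·y_{i+1} − x_{i+1}·y_i):
  i=1: 2.1587·2.7874 − -1.4466·0.7238 = +7.0642 (running +7.0642)
  i=2: -1.4466·-1.6542 − -2.5927·2.7874 = +9.6199 (running +16.6841)
  i=3: -2.5927·-1.9955 − 2.1319·-1.6542 = +8.7002 (running +25.3844)
  i=4: 2.1319·0.7238 − 2.1587·-1.9955 = +5.8507 (running +31.2351)
Area = |Σ|/2 = |31.2351|/2 = 15.6175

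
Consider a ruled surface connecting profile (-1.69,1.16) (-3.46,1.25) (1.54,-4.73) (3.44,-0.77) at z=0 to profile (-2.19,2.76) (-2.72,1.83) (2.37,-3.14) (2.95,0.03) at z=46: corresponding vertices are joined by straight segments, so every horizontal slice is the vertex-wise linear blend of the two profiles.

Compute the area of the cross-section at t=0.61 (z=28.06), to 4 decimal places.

Area at t=0.61: 14.3191

Cross-section at t=0.61: each vertex is (1-t)·p0[i] + t·p1[i].
  v1: (1-0.61)·(-1.69,1.16) + 0.61·(-2.19,2.76) = (-1.9950,2.1360)
  v2: (1-0.61)·(-3.46,1.25) + 0.61·(-2.72,1.83) = (-3.0086,1.6038)
  v3: (1-0.61)·(1.54,-4.73) + 0.61·(2.37,-3.14) = (2.0463,-3.7601)
  v4: (1-0.61)·(3.44,-0.77) + 0.61·(2.95,0.03) = (3.1411,-0.2820)
Shoelace sum Σ(x_i·y_{i+1} − x_{i+1}·y_i):
  i=1: -1.9950·1.6038 − -3.0086·2.1360 = +3.2268 (running +3.2268)
  i=2: -3.0086·-3.7601 − 2.0463·1.6038 = +8.0308 (running +11.2576)
  i=3: 2.0463·-0.2820 − 3.1411·-3.7601 = +11.2338 (running +22.4914)
  i=4: 3.1411·2.1360 − -1.9950·-0.2820 = +6.1468 (running +28.6382)
Area = |Σ|/2 = |28.6382|/2 = 14.3191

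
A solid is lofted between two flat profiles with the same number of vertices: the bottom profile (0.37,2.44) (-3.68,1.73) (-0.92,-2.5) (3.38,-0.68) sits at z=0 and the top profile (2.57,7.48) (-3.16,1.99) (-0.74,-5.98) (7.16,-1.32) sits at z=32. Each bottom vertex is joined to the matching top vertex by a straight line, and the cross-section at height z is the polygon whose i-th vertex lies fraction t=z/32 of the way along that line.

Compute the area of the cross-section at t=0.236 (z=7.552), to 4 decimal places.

Cross-section at t=0.236: each vertex is (1-t)·p0[i] + t·p1[i].
  v1: (1-0.236)·(0.37,2.44) + 0.236·(2.57,7.48) = (0.8892,3.6294)
  v2: (1-0.236)·(-3.68,1.73) + 0.236·(-3.16,1.99) = (-3.5573,1.7914)
  v3: (1-0.236)·(-0.92,-2.5) + 0.236·(-0.74,-5.98) = (-0.8775,-3.3213)
  v4: (1-0.236)·(3.38,-0.68) + 0.236·(7.16,-1.32) = (4.2721,-0.8310)
Shoelace sum Σ(x_i·y_{i+1} − x_{i+1}·y_i):
  i=1: 0.8892·1.7914 − -3.5573·3.6294 = +14.5038 (running +14.5038)
  i=2: -3.5573·-3.3213 − -0.8775·1.7914 = +13.3867 (running +27.8905)
  i=3: -0.8775·-0.8310 − 4.2721·-3.3213 = +14.9180 (running +42.8085)
  i=4: 4.2721·3.6294 − 0.8892·-0.8310 = +16.2442 (running +59.0527)
Area = |Σ|/2 = |59.0527|/2 = 29.5264

Area at t=0.236: 29.5264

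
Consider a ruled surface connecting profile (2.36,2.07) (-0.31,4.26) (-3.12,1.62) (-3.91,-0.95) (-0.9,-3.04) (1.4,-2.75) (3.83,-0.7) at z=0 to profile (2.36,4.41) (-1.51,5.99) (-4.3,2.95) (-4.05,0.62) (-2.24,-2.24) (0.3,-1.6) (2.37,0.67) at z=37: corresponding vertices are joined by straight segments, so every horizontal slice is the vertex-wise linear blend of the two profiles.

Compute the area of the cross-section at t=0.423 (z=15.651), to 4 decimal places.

Cross-section at t=0.423: each vertex is (1-t)·p0[i] + t·p1[i].
  v1: (1-0.423)·(2.36,2.07) + 0.423·(2.36,4.41) = (2.3600,3.0598)
  v2: (1-0.423)·(-0.31,4.26) + 0.423·(-1.51,5.99) = (-0.8176,4.9918)
  v3: (1-0.423)·(-3.12,1.62) + 0.423·(-4.3,2.95) = (-3.6191,2.1826)
  v4: (1-0.423)·(-3.91,-0.95) + 0.423·(-4.05,0.62) = (-3.9692,-0.2859)
  v5: (1-0.423)·(-0.9,-3.04) + 0.423·(-2.24,-2.24) = (-1.4668,-2.7016)
  v6: (1-0.423)·(1.4,-2.75) + 0.423·(0.3,-1.6) = (0.9347,-2.2635)
  v7: (1-0.423)·(3.83,-0.7) + 0.423·(2.37,0.67) = (3.2124,-0.1205)
Shoelace sum Σ(x_i·y_{i+1} − x_{i+1}·y_i):
  i=1: 2.3600·4.9918 − -0.8176·3.0598 = +14.2823 (running +14.2823)
  i=2: -0.8176·2.1826 − -3.6191·4.9918 = +16.2815 (running +30.5638)
  i=3: -3.6191·-0.2859 − -3.9692·2.1826 = +9.6979 (running +40.2617)
  i=4: -3.9692·-2.7016 − -1.4668·-0.2859 = +10.3039 (running +50.5656)
  i=5: -1.4668·-2.2635 − 0.9347·-2.7016 = +5.8454 (running +56.4110)
  i=6: 0.9347·-0.1205 − 3.2124·-2.2635 = +7.1589 (running +63.5698)
  i=7: 3.2124·3.0598 − 2.3600·-0.1205 = +10.1138 (running +73.6836)
Area = |Σ|/2 = |73.6836|/2 = 36.8418

Area at t=0.423: 36.8418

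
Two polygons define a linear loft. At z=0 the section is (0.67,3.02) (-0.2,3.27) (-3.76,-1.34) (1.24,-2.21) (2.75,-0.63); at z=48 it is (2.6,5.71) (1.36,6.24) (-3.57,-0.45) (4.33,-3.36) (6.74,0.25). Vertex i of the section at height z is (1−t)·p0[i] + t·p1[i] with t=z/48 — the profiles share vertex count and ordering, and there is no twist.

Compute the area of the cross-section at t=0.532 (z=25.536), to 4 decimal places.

Area at t=0.532: 35.3478

Cross-section at t=0.532: each vertex is (1-t)·p0[i] + t·p1[i].
  v1: (1-0.532)·(0.67,3.02) + 0.532·(2.6,5.71) = (1.6968,4.4511)
  v2: (1-0.532)·(-0.2,3.27) + 0.532·(1.36,6.24) = (0.6299,4.8500)
  v3: (1-0.532)·(-3.76,-1.34) + 0.532·(-3.57,-0.45) = (-3.6589,-0.8665)
  v4: (1-0.532)·(1.24,-2.21) + 0.532·(4.33,-3.36) = (2.8839,-2.8218)
  v5: (1-0.532)·(2.75,-0.63) + 0.532·(6.74,0.25) = (4.8727,-0.1618)
Shoelace sum Σ(x_i·y_{i+1} − x_{i+1}·y_i):
  i=1: 1.6968·4.8500 − 0.6299·4.4511 = +5.4255 (running +5.4255)
  i=2: 0.6299·-0.8665 − -3.6589·4.8500 = +17.2001 (running +22.6256)
  i=3: -3.6589·-2.8218 − 2.8839·-0.8665 = +12.8237 (running +35.4493)
  i=4: 2.8839·-0.1618 − 4.8727·-2.8218 = +13.2830 (running +48.7323)
  i=5: 4.8727·4.4511 − 1.6968·-0.1618 = +21.9633 (running +70.6956)
Area = |Σ|/2 = |70.6956|/2 = 35.3478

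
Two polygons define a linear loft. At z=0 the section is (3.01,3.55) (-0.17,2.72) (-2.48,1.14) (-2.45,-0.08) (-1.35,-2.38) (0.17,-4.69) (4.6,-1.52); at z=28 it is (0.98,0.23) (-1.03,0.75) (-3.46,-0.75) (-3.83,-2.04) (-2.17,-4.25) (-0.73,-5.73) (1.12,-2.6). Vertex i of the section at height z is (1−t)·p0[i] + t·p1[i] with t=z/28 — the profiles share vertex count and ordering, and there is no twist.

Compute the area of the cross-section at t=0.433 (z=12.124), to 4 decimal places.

Area at t=0.433: 28.6785

Cross-section at t=0.433: each vertex is (1-t)·p0[i] + t·p1[i].
  v1: (1-0.433)·(3.01,3.55) + 0.433·(0.98,0.23) = (2.1310,2.1124)
  v2: (1-0.433)·(-0.17,2.72) + 0.433·(-1.03,0.75) = (-0.5424,1.8670)
  v3: (1-0.433)·(-2.48,1.14) + 0.433·(-3.46,-0.75) = (-2.9043,0.3216)
  v4: (1-0.433)·(-2.45,-0.08) + 0.433·(-3.83,-2.04) = (-3.0475,-0.9287)
  v5: (1-0.433)·(-1.35,-2.38) + 0.433·(-2.17,-4.25) = (-1.7051,-3.1897)
  v6: (1-0.433)·(0.17,-4.69) + 0.433·(-0.73,-5.73) = (-0.2197,-5.1403)
  v7: (1-0.433)·(4.6,-1.52) + 0.433·(1.12,-2.6) = (3.0932,-1.9876)
Shoelace sum Σ(x_i·y_{i+1} − x_{i+1}·y_i):
  i=1: 2.1310·1.8670 − -0.5424·2.1124 = +5.1243 (running +5.1243)
  i=2: -0.5424·0.3216 − -2.9043·1.8670 = +5.2479 (running +10.3722)
  i=3: -2.9043·-0.9287 − -3.0475·0.3216 = +3.6774 (running +14.0496)
  i=4: -3.0475·-3.1897 − -1.7051·-0.9287 = +8.1373 (running +22.1869)
  i=5: -1.7051·-5.1403 − -0.2197·-3.1897 = +8.0638 (running +30.2507)
  i=6: -0.2197·-1.9876 − 3.0932·-5.1403 = +16.3365 (running +46.5872)
  i=7: 3.0932·2.1124 − 2.1310·-1.9876 = +10.7698 (running +57.3570)
Area = |Σ|/2 = |57.3570|/2 = 28.6785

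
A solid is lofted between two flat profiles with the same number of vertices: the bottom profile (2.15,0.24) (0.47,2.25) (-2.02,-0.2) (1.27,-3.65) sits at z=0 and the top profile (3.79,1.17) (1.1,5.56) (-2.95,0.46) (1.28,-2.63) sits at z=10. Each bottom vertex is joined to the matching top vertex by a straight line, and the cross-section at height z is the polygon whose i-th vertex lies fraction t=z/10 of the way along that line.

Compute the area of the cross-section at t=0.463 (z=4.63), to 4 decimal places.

Area at t=0.463: 18.7981

Cross-section at t=0.463: each vertex is (1-t)·p0[i] + t·p1[i].
  v1: (1-0.463)·(2.15,0.24) + 0.463·(3.79,1.17) = (2.9093,0.6706)
  v2: (1-0.463)·(0.47,2.25) + 0.463·(1.1,5.56) = (0.7617,3.7825)
  v3: (1-0.463)·(-2.02,-0.2) + 0.463·(-2.95,0.46) = (-2.4506,0.1056)
  v4: (1-0.463)·(1.27,-3.65) + 0.463·(1.28,-2.63) = (1.2746,-3.1777)
Shoelace sum Σ(x_i·y_{i+1} − x_{i+1}·y_i):
  i=1: 2.9093·3.7825 − 0.7617·0.6706 = +10.4938 (running +10.4938)
  i=2: 0.7617·0.1056 − -2.4506·3.7825 = +9.3498 (running +19.8437)
  i=3: -2.4506·-3.1777 − 1.2746·0.1056 = +7.6528 (running +27.4964)
  i=4: 1.2746·0.6706 − 2.9093·-3.1777 = +10.0998 (running +37.5962)
Area = |Σ|/2 = |37.5962|/2 = 18.7981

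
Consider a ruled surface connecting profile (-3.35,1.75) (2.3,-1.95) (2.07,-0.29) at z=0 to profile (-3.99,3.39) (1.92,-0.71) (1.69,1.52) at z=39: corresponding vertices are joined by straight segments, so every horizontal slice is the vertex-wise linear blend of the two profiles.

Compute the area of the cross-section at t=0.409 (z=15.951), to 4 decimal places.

Cross-section at t=0.409: each vertex is (1-t)·p0[i] + t·p1[i].
  v1: (1-0.409)·(-3.35,1.75) + 0.409·(-3.99,3.39) = (-3.6118,2.4208)
  v2: (1-0.409)·(2.3,-1.95) + 0.409·(1.92,-0.71) = (2.1446,-1.4428)
  v3: (1-0.409)·(2.07,-0.29) + 0.409·(1.69,1.52) = (1.9146,0.4503)
Shoelace sum Σ(x_i·y_{i+1} − x_{i+1}·y_i):
  i=1: -3.6118·-1.4428 − 2.1446·2.4208 = +0.0197 (running +0.0197)
  i=2: 2.1446·0.4503 − 1.9146·-1.4428 = +3.7281 (running +3.7478)
  i=3: 1.9146·2.4208 − -3.6118·0.4503 = +6.2611 (running +10.0089)
Area = |Σ|/2 = |10.0089|/2 = 5.0044

Area at t=0.409: 5.0044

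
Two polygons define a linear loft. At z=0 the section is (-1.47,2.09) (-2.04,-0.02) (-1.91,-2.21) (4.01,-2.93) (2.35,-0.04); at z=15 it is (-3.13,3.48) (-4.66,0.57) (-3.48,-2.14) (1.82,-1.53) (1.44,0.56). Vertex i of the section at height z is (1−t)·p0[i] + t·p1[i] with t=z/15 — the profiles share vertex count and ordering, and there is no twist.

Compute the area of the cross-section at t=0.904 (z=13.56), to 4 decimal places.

Area at t=0.904: 22.2334

Cross-section at t=0.904: each vertex is (1-t)·p0[i] + t·p1[i].
  v1: (1-0.904)·(-1.47,2.09) + 0.904·(-3.13,3.48) = (-2.9706,3.3466)
  v2: (1-0.904)·(-2.04,-0.02) + 0.904·(-4.66,0.57) = (-4.4085,0.5134)
  v3: (1-0.904)·(-1.91,-2.21) + 0.904·(-3.48,-2.14) = (-3.3293,-2.1467)
  v4: (1-0.904)·(4.01,-2.93) + 0.904·(1.82,-1.53) = (2.0302,-1.6644)
  v5: (1-0.904)·(2.35,-0.04) + 0.904·(1.44,0.56) = (1.5274,0.5024)
Shoelace sum Σ(x_i·y_{i+1} − x_{i+1}·y_i):
  i=1: -2.9706·0.5134 − -4.4085·3.3466 = +13.2282 (running +13.2282)
  i=2: -4.4085·-2.1467 − -3.3293·0.5134 = +11.1729 (running +24.4011)
  i=3: -3.3293·-1.6644 − 2.0302·-2.1467 = +9.8996 (running +34.3007)
  i=4: 2.0302·0.5024 − 1.5274·-1.6644 = +3.5621 (running +37.8629)
  i=5: 1.5274·3.3466 − -2.9706·0.5024 = +6.6039 (running +44.4667)
Area = |Σ|/2 = |44.4667|/2 = 22.2334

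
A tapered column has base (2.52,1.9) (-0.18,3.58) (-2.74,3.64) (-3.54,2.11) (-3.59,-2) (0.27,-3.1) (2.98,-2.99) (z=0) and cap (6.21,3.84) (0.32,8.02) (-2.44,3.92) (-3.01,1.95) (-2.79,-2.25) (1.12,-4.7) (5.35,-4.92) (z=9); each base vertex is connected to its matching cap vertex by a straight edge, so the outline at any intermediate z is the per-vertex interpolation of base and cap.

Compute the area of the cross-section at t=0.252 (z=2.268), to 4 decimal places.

Cross-section at t=0.252: each vertex is (1-t)·p0[i] + t·p1[i].
  v1: (1-0.252)·(2.52,1.9) + 0.252·(6.21,3.84) = (3.4499,2.3889)
  v2: (1-0.252)·(-0.18,3.58) + 0.252·(0.32,8.02) = (-0.0540,4.6989)
  v3: (1-0.252)·(-2.74,3.64) + 0.252·(-2.44,3.92) = (-2.6644,3.7106)
  v4: (1-0.252)·(-3.54,2.11) + 0.252·(-3.01,1.95) = (-3.4064,2.0697)
  v5: (1-0.252)·(-3.59,-2) + 0.252·(-2.79,-2.25) = (-3.3884,-2.0630)
  v6: (1-0.252)·(0.27,-3.1) + 0.252·(1.12,-4.7) = (0.4842,-3.5032)
  v7: (1-0.252)·(2.98,-2.99) + 0.252·(5.35,-4.92) = (3.5772,-3.4764)
Shoelace sum Σ(x_i·y_{i+1} − x_{i+1}·y_i):
  i=1: 3.4499·4.6989 − -0.0540·2.3889 = +16.3396 (running +16.3396)
  i=2: -0.0540·3.7106 − -2.6644·4.6989 = +12.3193 (running +28.6589)
  i=3: -2.6644·2.0697 − -3.4064·3.7106 = +7.1253 (running +35.7842)
  i=4: -3.4064·-2.0630 − -3.3884·2.0697 = +14.0404 (running +49.8246)
  i=5: -3.3884·-3.5032 − 0.4842·-2.0630 = +12.8691 (running +62.6938)
  i=6: 0.4842·-3.4764 − 3.5772·-3.5032 = +10.8485 (running +73.5423)
  i=7: 3.5772·2.3889 − 3.4499·-3.4764 = +20.5386 (running +94.0809)
Area = |Σ|/2 = |94.0809|/2 = 47.0405

Area at t=0.252: 47.0405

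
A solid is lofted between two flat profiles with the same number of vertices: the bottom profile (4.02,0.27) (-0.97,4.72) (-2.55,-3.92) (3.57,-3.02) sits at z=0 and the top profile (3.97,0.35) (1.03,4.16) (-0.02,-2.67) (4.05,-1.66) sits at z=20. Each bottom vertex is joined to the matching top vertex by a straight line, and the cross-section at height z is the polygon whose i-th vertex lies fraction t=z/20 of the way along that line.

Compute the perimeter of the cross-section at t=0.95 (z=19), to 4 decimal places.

Perimeter at t=0.95: 18.2709

Cross-section at t=0.95: each vertex is (1-t)·p0[i] + t·p1[i].
  v1: (1-0.95)·(4.02,0.27) + 0.95·(3.97,0.35) = (3.9725,0.3460)
  v2: (1-0.95)·(-0.97,4.72) + 0.95·(1.03,4.16) = (0.9300,4.1880)
  v3: (1-0.95)·(-2.55,-3.92) + 0.95·(-0.02,-2.67) = (-0.1465,-2.7325)
  v4: (1-0.95)·(3.57,-3.02) + 0.95·(4.05,-1.66) = (4.0260,-1.7280)
Perimeter = Σ |v_{i+1} − v_i|:
  edge 1→2: √(-3.0425² + 3.8420²) = 4.9008 (running 4.9008)
  edge 2→3: √(-1.0765² + -6.9205²) = 7.0037 (running 11.9045)
  edge 3→4: √(4.1725² + 1.0045²) = 4.2917 (running 16.1962)
  edge 4→1: √(-0.0535² + 2.0740²) = 2.0747 (running 18.2709)
Perimeter = 18.2709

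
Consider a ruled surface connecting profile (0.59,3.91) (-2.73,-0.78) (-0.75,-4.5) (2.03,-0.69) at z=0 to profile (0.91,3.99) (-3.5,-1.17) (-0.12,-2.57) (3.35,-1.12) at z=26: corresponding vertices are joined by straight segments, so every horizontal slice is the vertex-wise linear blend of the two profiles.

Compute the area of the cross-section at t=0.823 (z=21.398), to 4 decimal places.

Cross-section at t=0.823: each vertex is (1-t)·p0[i] + t·p1[i].
  v1: (1-0.823)·(0.59,3.91) + 0.823·(0.91,3.99) = (0.8534,3.9758)
  v2: (1-0.823)·(-2.73,-0.78) + 0.823·(-3.5,-1.17) = (-3.3637,-1.1010)
  v3: (1-0.823)·(-0.75,-4.5) + 0.823·(-0.12,-2.57) = (-0.2315,-2.9116)
  v4: (1-0.823)·(2.03,-0.69) + 0.823·(3.35,-1.12) = (3.1164,-1.0439)
Shoelace sum Σ(x_i·y_{i+1} − x_{i+1}·y_i):
  i=1: 0.8534·-1.1010 − -3.3637·3.9758 = +12.4340 (running +12.4340)
  i=2: -3.3637·-2.9116 − -0.2315·-1.1010 = +9.5389 (running +21.9730)
  i=3: -0.2315·-1.0439 − 3.1164·-2.9116 = +9.3153 (running +31.2883)
  i=4: 3.1164·3.9758 − 0.8534·-1.0439 = +13.2810 (running +44.5692)
Area = |Σ|/2 = |44.5692|/2 = 22.2846

Area at t=0.823: 22.2846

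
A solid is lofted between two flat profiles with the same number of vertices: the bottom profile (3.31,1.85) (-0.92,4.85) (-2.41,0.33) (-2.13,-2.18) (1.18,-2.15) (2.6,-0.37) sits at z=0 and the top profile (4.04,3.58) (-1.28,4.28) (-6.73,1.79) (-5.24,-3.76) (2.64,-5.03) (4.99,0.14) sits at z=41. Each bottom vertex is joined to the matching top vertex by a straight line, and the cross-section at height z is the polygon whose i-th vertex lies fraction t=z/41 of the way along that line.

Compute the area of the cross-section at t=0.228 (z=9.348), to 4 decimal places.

Cross-section at t=0.228: each vertex is (1-t)·p0[i] + t·p1[i].
  v1: (1-0.228)·(3.31,1.85) + 0.228·(4.04,3.58) = (3.4764,2.2444)
  v2: (1-0.228)·(-0.92,4.85) + 0.228·(-1.28,4.28) = (-1.0021,4.7200)
  v3: (1-0.228)·(-2.41,0.33) + 0.228·(-6.73,1.79) = (-3.3950,0.6629)
  v4: (1-0.228)·(-2.13,-2.18) + 0.228·(-5.24,-3.76) = (-2.8391,-2.5402)
  v5: (1-0.228)·(1.18,-2.15) + 0.228·(2.64,-5.03) = (1.5129,-2.8066)
  v6: (1-0.228)·(2.6,-0.37) + 0.228·(4.99,0.14) = (3.1449,-0.2537)
Shoelace sum Σ(x_i·y_{i+1} − x_{i+1}·y_i):
  i=1: 3.4764·4.7200 − -1.0021·2.2444 = +18.6580 (running +18.6580)
  i=2: -1.0021·0.6629 − -3.3950·4.7200 = +15.3601 (running +34.0181)
  i=3: -3.3950·-2.5402 − -2.8391·0.6629 = +10.5060 (running +44.5241)
  i=4: -2.8391·-2.8066 − 1.5129·-2.5402 = +11.8114 (running +56.3355)
  i=5: 1.5129·-0.2537 − 3.1449·-2.8066 = +8.4428 (running +64.7783)
  i=6: 3.1449·2.2444 − 3.4764·-0.2537 = +7.9406 (running +72.7189)
Area = |Σ|/2 = |72.7189|/2 = 36.3595

Area at t=0.228: 36.3595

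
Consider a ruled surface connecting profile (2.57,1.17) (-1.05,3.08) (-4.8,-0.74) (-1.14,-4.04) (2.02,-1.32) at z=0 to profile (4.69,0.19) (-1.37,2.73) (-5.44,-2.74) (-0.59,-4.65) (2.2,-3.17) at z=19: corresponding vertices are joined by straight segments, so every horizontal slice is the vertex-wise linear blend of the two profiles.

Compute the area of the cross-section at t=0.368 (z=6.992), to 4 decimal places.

Cross-section at t=0.368: each vertex is (1-t)·p0[i] + t·p1[i].
  v1: (1-0.368)·(2.57,1.17) + 0.368·(4.69,0.19) = (3.3502,0.8094)
  v2: (1-0.368)·(-1.05,3.08) + 0.368·(-1.37,2.73) = (-1.1678,2.9512)
  v3: (1-0.368)·(-4.8,-0.74) + 0.368·(-5.44,-2.74) = (-5.0355,-1.4760)
  v4: (1-0.368)·(-1.14,-4.04) + 0.368·(-0.59,-4.65) = (-0.9376,-4.2645)
  v5: (1-0.368)·(2.02,-1.32) + 0.368·(2.2,-3.17) = (2.0862,-2.0008)
Shoelace sum Σ(x_i·y_{i+1} − x_{i+1}·y_i):
  i=1: 3.3502·2.9512 − -1.1678·0.8094 = +10.8321 (running +10.8321)
  i=2: -1.1678·-1.4760 − -5.0355·2.9512 = +16.5844 (running +27.4166)
  i=3: -5.0355·-4.2645 − -0.9376·-1.4760 = +20.0900 (running +47.5065)
  i=4: -0.9376·-2.0008 − 2.0862·-4.2645 = +10.7727 (running +58.2792)
  i=5: 2.0862·0.8094 − 3.3502·-2.0008 = +8.3915 (running +66.6707)
Area = |Σ|/2 = |66.6707|/2 = 33.3354

Area at t=0.368: 33.3354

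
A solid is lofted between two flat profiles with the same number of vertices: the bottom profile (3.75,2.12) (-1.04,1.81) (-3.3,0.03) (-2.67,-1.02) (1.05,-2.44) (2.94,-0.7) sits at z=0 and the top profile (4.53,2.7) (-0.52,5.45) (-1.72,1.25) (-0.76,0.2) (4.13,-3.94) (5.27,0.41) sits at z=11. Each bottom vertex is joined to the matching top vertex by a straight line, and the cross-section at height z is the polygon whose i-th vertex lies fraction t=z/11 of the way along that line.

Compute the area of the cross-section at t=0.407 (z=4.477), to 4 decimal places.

Cross-section at t=0.407: each vertex is (1-t)·p0[i] + t·p1[i].
  v1: (1-0.407)·(3.75,2.12) + 0.407·(4.53,2.7) = (4.0675,2.3561)
  v2: (1-0.407)·(-1.04,1.81) + 0.407·(-0.52,5.45) = (-0.8284,3.2915)
  v3: (1-0.407)·(-3.3,0.03) + 0.407·(-1.72,1.25) = (-2.6569,0.5265)
  v4: (1-0.407)·(-2.67,-1.02) + 0.407·(-0.76,0.2) = (-1.8926,-0.5235)
  v5: (1-0.407)·(1.05,-2.44) + 0.407·(4.13,-3.94) = (2.3036,-3.0505)
  v6: (1-0.407)·(2.94,-0.7) + 0.407·(5.27,0.41) = (3.8883,-0.2482)
Shoelace sum Σ(x_i·y_{i+1} − x_{i+1}·y_i):
  i=1: 4.0675·3.2915 − -0.8284·2.3561 = +15.3396 (running +15.3396)
  i=2: -0.8284·0.5265 − -2.6569·3.2915 = +8.3091 (running +23.6487)
  i=3: -2.6569·-0.5235 − -1.8926·0.5265 = +2.3873 (running +26.0361)
  i=4: -1.8926·-3.0505 − 2.3036·-0.5235 = +6.9793 (running +33.0154)
  i=5: 2.3036·-0.2482 − 3.8883·-3.0505 = +11.2895 (running +44.3048)
  i=6: 3.8883·2.3561 − 4.0675·-0.2482 = +10.1708 (running +54.4756)
Area = |Σ|/2 = |54.4756|/2 = 27.2378

Area at t=0.407: 27.2378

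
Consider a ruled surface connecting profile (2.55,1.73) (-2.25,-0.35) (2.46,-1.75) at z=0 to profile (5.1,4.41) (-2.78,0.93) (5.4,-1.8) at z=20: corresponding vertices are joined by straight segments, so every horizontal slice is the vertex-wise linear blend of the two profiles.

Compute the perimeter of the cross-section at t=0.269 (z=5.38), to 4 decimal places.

Cross-section at t=0.269: each vertex is (1-t)·p0[i] + t·p1[i].
  v1: (1-0.269)·(2.55,1.73) + 0.269·(5.1,4.41) = (3.2359,2.4509)
  v2: (1-0.269)·(-2.25,-0.35) + 0.269·(-2.78,0.93) = (-2.3926,-0.0057)
  v3: (1-0.269)·(2.46,-1.75) + 0.269·(5.4,-1.8) = (3.2509,-1.7634)
Perimeter = Σ |v_{i+1} − v_i|:
  edge 1→2: √(-5.6285² + -2.4566²) = 6.1413 (running 6.1413)
  edge 2→3: √(5.6434² + -1.7578²) = 5.9108 (running 12.0521)
  edge 3→1: √(-0.0149² + 4.2144²) = 4.2144 (running 16.2665)
Perimeter = 16.2665

Perimeter at t=0.269: 16.2665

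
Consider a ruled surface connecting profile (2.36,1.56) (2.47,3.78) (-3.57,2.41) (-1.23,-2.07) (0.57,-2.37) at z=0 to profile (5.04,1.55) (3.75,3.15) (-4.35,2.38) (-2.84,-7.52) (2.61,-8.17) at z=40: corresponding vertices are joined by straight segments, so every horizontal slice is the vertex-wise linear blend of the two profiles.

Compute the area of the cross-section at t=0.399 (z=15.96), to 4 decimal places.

Cross-section at t=0.399: each vertex is (1-t)·p0[i] + t·p1[i].
  v1: (1-0.399)·(2.36,1.56) + 0.399·(5.04,1.55) = (3.4293,1.5560)
  v2: (1-0.399)·(2.47,3.78) + 0.399·(3.75,3.15) = (2.9807,3.5286)
  v3: (1-0.399)·(-3.57,2.41) + 0.399·(-4.35,2.38) = (-3.8812,2.3980)
  v4: (1-0.399)·(-1.23,-2.07) + 0.399·(-2.84,-7.52) = (-1.8724,-4.2446)
  v5: (1-0.399)·(0.57,-2.37) + 0.399·(2.61,-8.17) = (1.3840,-4.6842)
Shoelace sum Σ(x_i·y_{i+1} − x_{i+1}·y_i):
  i=1: 3.4293·3.5286 − 2.9807·1.5560 = +7.4628 (running +7.4628)
  i=2: 2.9807·2.3980 − -3.8812·3.5286 = +20.8432 (running +28.3060)
  i=3: -3.8812·-4.2446 − -1.8724·2.3980 = +20.9641 (running +49.2701)
  i=4: -1.8724·-4.6842 − 1.3840·-4.2446 = +14.6449 (running +63.9150)
  i=5: 1.3840·1.5560 − 3.4293·-4.6842 = +18.2171 (running +82.1321)
Area = |Σ|/2 = |82.1321|/2 = 41.0661

Area at t=0.399: 41.0661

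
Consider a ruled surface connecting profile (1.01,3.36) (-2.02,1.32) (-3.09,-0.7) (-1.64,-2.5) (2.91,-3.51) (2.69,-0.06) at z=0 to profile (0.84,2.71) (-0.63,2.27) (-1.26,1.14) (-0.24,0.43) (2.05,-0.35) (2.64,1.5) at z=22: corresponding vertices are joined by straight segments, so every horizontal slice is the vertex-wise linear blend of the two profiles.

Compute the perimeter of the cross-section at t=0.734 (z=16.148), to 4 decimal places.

Cross-section at t=0.734: each vertex is (1-t)·p0[i] + t·p1[i].
  v1: (1-0.734)·(1.01,3.36) + 0.734·(0.84,2.71) = (0.8852,2.8829)
  v2: (1-0.734)·(-2.02,1.32) + 0.734·(-0.63,2.27) = (-0.9997,2.0173)
  v3: (1-0.734)·(-3.09,-0.7) + 0.734·(-1.26,1.14) = (-1.7468,0.6506)
  v4: (1-0.734)·(-1.64,-2.5) + 0.734·(-0.24,0.43) = (-0.6124,-0.3494)
  v5: (1-0.734)·(2.91,-3.51) + 0.734·(2.05,-0.35) = (2.2788,-1.1906)
  v6: (1-0.734)·(2.69,-0.06) + 0.734·(2.64,1.5) = (2.6533,1.0850)
Perimeter = Σ |v_{i+1} − v_i|:
  edge 1→2: √(-1.8850² + -0.8656²) = 2.0742 (running 2.0742)
  edge 2→3: √(-0.7470² + -1.3667²) = 1.5576 (running 3.6318)
  edge 3→4: √(1.1344² + -0.9999²) = 1.5122 (running 5.1440)
  edge 4→5: √(2.8912² + -0.8412²) = 3.0110 (running 8.1550)
  edge 5→6: √(0.3745² + 2.2756²) = 2.3062 (running 10.4612)
  edge 6→1: √(-1.7681² + 1.7979²) = 2.5216 (running 12.9828)
Perimeter = 12.9828

Perimeter at t=0.734: 12.9828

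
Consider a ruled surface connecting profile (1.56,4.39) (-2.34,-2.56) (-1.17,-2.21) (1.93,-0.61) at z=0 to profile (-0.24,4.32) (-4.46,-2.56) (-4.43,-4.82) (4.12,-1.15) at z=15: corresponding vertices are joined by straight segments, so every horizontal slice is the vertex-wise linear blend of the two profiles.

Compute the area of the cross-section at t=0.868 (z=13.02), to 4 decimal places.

Area at t=0.868: 32.3071

Cross-section at t=0.868: each vertex is (1-t)·p0[i] + t·p1[i].
  v1: (1-0.868)·(1.56,4.39) + 0.868·(-0.24,4.32) = (-0.0024,4.3292)
  v2: (1-0.868)·(-2.34,-2.56) + 0.868·(-4.46,-2.56) = (-4.1802,-2.5600)
  v3: (1-0.868)·(-1.17,-2.21) + 0.868·(-4.43,-4.82) = (-3.9997,-4.4755)
  v4: (1-0.868)·(1.93,-0.61) + 0.868·(4.12,-1.15) = (3.8309,-1.0787)
Shoelace sum Σ(x_i·y_{i+1} − x_{i+1}·y_i):
  i=1: -0.0024·-2.5600 − -4.1802·4.3292 = +18.1031 (running +18.1031)
  i=2: -4.1802·-4.4755 − -3.9997·-2.5600 = +8.4690 (running +26.5721)
  i=3: -3.9997·-1.0787 − 3.8309·-4.4755 = +21.4597 (running +48.0318)
  i=4: 3.8309·4.3292 − -0.0024·-1.0787 = +16.5824 (running +64.6142)
Area = |Σ|/2 = |64.6142|/2 = 32.3071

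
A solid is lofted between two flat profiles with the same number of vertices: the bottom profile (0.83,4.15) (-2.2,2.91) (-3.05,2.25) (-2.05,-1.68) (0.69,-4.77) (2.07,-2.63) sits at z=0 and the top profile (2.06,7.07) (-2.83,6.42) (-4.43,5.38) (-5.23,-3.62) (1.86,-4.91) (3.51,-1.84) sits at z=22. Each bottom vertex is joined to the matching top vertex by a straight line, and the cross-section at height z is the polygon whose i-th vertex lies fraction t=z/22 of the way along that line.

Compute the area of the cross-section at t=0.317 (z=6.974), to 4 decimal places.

Area at t=0.317: 41.8886

Cross-section at t=0.317: each vertex is (1-t)·p0[i] + t·p1[i].
  v1: (1-0.317)·(0.83,4.15) + 0.317·(2.06,7.07) = (1.2199,5.0756)
  v2: (1-0.317)·(-2.2,2.91) + 0.317·(-2.83,6.42) = (-2.3997,4.0227)
  v3: (1-0.317)·(-3.05,2.25) + 0.317·(-4.43,5.38) = (-3.4875,3.2422)
  v4: (1-0.317)·(-2.05,-1.68) + 0.317·(-5.23,-3.62) = (-3.0581,-2.2950)
  v5: (1-0.317)·(0.69,-4.77) + 0.317·(1.86,-4.91) = (1.0609,-4.8144)
  v6: (1-0.317)·(2.07,-2.63) + 0.317·(3.51,-1.84) = (2.5265,-2.3796)
Shoelace sum Σ(x_i·y_{i+1} − x_{i+1}·y_i):
  i=1: 1.2199·4.0227 − -2.3997·5.0756 = +17.0874 (running +17.0874)
  i=2: -2.3997·3.2422 − -3.4875·4.0227 = +6.2485 (running +23.3359)
  i=3: -3.4875·-2.2950 − -3.0581·3.2422 = +17.9185 (running +41.2544)
  i=4: -3.0581·-4.8144 − 1.0609·-2.2950 = +17.1574 (running +58.4118)
  i=5: 1.0609·-2.3796 − 2.5265·-4.8144 = +9.6390 (running +68.0508)
  i=6: 2.5265·5.0756 − 1.2199·-2.3796 = +15.7264 (running +83.7771)
Area = |Σ|/2 = |83.7771|/2 = 41.8886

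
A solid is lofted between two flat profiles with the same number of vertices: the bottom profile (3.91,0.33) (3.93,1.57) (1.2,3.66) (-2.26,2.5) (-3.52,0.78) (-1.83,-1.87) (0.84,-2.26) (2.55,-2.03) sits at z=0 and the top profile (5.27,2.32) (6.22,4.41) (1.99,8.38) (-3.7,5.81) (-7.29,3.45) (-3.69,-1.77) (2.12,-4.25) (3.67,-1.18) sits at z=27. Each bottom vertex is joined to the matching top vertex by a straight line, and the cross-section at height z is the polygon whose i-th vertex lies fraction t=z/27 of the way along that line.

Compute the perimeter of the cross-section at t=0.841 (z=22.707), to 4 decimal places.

Perimeter at t=0.841: 35.5815

Cross-section at t=0.841: each vertex is (1-t)·p0[i] + t·p1[i].
  v1: (1-0.841)·(3.91,0.33) + 0.841·(5.27,2.32) = (5.0538,2.0036)
  v2: (1-0.841)·(3.93,1.57) + 0.841·(6.22,4.41) = (5.8559,3.9584)
  v3: (1-0.841)·(1.2,3.66) + 0.841·(1.99,8.38) = (1.8644,7.6295)
  v4: (1-0.841)·(-2.26,2.5) + 0.841·(-3.7,5.81) = (-3.4710,5.2837)
  v5: (1-0.841)·(-3.52,0.78) + 0.841·(-7.29,3.45) = (-6.6906,3.0255)
  v6: (1-0.841)·(-1.83,-1.87) + 0.841·(-3.69,-1.77) = (-3.3943,-1.7859)
  v7: (1-0.841)·(0.84,-2.26) + 0.841·(2.12,-4.25) = (1.9165,-3.9336)
  v8: (1-0.841)·(2.55,-2.03) + 0.841·(3.67,-1.18) = (3.4919,-1.3152)
Perimeter = Σ |v_{i+1} − v_i|:
  edge 1→2: √(0.8021² + 1.9549²) = 2.1130 (running 2.1130)
  edge 2→3: √(-3.9915² + 3.6711²) = 5.4230 (running 7.5360)
  edge 3→4: √(-5.3354² + -2.3458²) = 5.8283 (running 13.3644)
  edge 4→5: √(-3.2195² + -2.2582²) = 3.9326 (running 17.2969)
  edge 5→6: √(3.2963² + -4.8114²) = 5.8322 (running 23.1292)
  edge 6→7: √(5.3107² + -2.1477²) = 5.7286 (running 28.8577)
  edge 7→8: √(1.5754² + 2.6184²) = 3.0559 (running 31.9136)
  edge 8→1: √(1.5618² + 3.3187²) = 3.6679 (running 35.5815)
Perimeter = 35.5815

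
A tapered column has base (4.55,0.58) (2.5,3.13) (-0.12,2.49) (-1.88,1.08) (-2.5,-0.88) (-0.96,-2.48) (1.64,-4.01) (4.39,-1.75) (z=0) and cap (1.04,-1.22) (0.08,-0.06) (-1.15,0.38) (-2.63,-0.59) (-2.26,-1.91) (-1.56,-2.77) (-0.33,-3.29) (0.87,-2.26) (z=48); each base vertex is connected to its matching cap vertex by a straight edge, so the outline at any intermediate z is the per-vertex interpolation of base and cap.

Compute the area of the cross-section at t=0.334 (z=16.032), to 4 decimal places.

Cross-section at t=0.334: each vertex is (1-t)·p0[i] + t·p1[i].
  v1: (1-0.334)·(4.55,0.58) + 0.334·(1.04,-1.22) = (3.3777,-0.0212)
  v2: (1-0.334)·(2.5,3.13) + 0.334·(0.08,-0.06) = (1.6917,2.0645)
  v3: (1-0.334)·(-0.12,2.49) + 0.334·(-1.15,0.38) = (-0.4640,1.7853)
  v4: (1-0.334)·(-1.88,1.08) + 0.334·(-2.63,-0.59) = (-2.1305,0.5222)
  v5: (1-0.334)·(-2.5,-0.88) + 0.334·(-2.26,-1.91) = (-2.4198,-1.2240)
  v6: (1-0.334)·(-0.96,-2.48) + 0.334·(-1.56,-2.77) = (-1.1604,-2.5769)
  v7: (1-0.334)·(1.64,-4.01) + 0.334·(-0.33,-3.29) = (0.9820,-3.7695)
  v8: (1-0.334)·(4.39,-1.75) + 0.334·(0.87,-2.26) = (3.2143,-1.9203)
Shoelace sum Σ(x_i·y_{i+1} − x_{i+1}·y_i):
  i=1: 3.3777·2.0645 − 1.6917·-0.0212 = +7.0092 (running +7.0092)
  i=2: 1.6917·1.7853 − -0.4640·2.0645 = +3.9781 (running +10.9873)
  i=3: -0.4640·0.5222 − -2.1305·1.7853 = +3.5612 (running +14.5485)
  i=4: -2.1305·-1.2240 − -2.4198·0.5222 = +3.8715 (running +18.4200)
  i=5: -2.4198·-2.5769 − -1.1604·-1.2240 = +4.8152 (running +23.2352)
  i=6: -1.1604·-3.7695 − 0.9820·-2.5769 = +6.9047 (running +30.1399)
  i=7: 0.9820·-1.9203 − 3.2143·-3.7695 = +10.2306 (running +40.3705)
  i=8: 3.2143·-0.0212 − 3.3777·-1.9203 = +6.4181 (running +46.7886)
Area = |Σ|/2 = |46.7886|/2 = 23.3943

Area at t=0.334: 23.3943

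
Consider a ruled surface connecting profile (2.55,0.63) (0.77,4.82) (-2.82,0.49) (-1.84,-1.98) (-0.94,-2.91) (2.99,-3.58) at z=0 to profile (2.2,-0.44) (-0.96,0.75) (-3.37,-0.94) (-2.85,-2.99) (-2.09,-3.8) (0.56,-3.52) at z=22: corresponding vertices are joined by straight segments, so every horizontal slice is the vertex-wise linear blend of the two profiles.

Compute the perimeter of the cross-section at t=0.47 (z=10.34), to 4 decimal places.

Perimeter at t=0.47: 18.6816

Cross-section at t=0.47: each vertex is (1-t)·p0[i] + t·p1[i].
  v1: (1-0.47)·(2.55,0.63) + 0.47·(2.2,-0.44) = (2.3855,0.1271)
  v2: (1-0.47)·(0.77,4.82) + 0.47·(-0.96,0.75) = (-0.0431,2.9071)
  v3: (1-0.47)·(-2.82,0.49) + 0.47·(-3.37,-0.94) = (-3.0785,-0.1821)
  v4: (1-0.47)·(-1.84,-1.98) + 0.47·(-2.85,-2.99) = (-2.3147,-2.4547)
  v5: (1-0.47)·(-0.94,-2.91) + 0.47·(-2.09,-3.8) = (-1.4805,-3.3283)
  v6: (1-0.47)·(2.99,-3.58) + 0.47·(0.56,-3.52) = (1.8479,-3.5518)
Perimeter = Σ |v_{i+1} − v_i|:
  edge 1→2: √(-2.4286² + 2.7800²) = 3.6914 (running 3.6914)
  edge 2→3: √(-3.0354² + -3.0892²) = 4.3309 (running 8.0223)
  edge 3→4: √(0.7638² + -2.2726²) = 2.3975 (running 10.4198)
  edge 4→5: √(0.8342² + -0.8736²) = 1.2079 (running 11.6278)
  edge 5→6: √(3.3284² + -0.2235²) = 3.3359 (running 14.9637)
  edge 6→1: √(0.5376² + 3.6789²) = 3.7180 (running 18.6816)
Perimeter = 18.6816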